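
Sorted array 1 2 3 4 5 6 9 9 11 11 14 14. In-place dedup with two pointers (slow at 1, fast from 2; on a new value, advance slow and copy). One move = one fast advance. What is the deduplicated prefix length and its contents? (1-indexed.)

length 9; prefix = [1, 2, 3, 4, 5, 6, 9, 11, 14]

(s=1,f=2) a[fast]=2≠a[slow]=1 write a[2]=2 → slow++,fast++
(s=2,f=3) a[fast]=3≠a[slow]=2 write a[3]=3 → slow++,fast++
(s=3,f=4) a[fast]=4≠a[slow]=3 write a[4]=4 → slow++,fast++
(s=4,f=5) a[fast]=5≠a[slow]=4 write a[5]=5 → slow++,fast++
(s=5,f=6) a[fast]=6≠a[slow]=5 write a[6]=6 → slow++,fast++
(s=6,f=7) a[fast]=9≠a[slow]=6 write a[7]=9 → slow++,fast++
(s=7,f=8) a[fast]=9=a[slow] dup → fast++
(s=7,f=9) a[fast]=11≠a[slow]=9 write a[8]=11 → slow++,fast++
(s=8,f=10) a[fast]=11=a[slow] dup → fast++
(s=8,f=11) a[fast]=14≠a[slow]=11 write a[9]=14 → slow++,fast++
(s=9,f=12) a[fast]=14=a[slow] dup → fast++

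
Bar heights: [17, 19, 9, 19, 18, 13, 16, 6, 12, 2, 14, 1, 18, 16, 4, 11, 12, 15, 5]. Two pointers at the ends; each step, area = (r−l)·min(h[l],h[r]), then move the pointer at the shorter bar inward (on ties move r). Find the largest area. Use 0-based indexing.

[0,18] min(17,5)*18=90 best=90 * → r--
[0,17] min(17,15)*17=255 best=255 * → r--
[0,16] min(17,12)*16=192 best=255 → r--
[0,15] min(17,11)*15=165 best=255 → r--
[0,14] min(17,4)*14=56 best=255 → r--
[0,13] min(17,16)*13=208 best=255 → r--
[0,12] min(17,18)*12=204 best=255 → l++
[1,12] min(19,18)*11=198 best=255 → r--
[1,11] min(19,1)*10=10 best=255 → r--
[1,10] min(19,14)*9=126 best=255 → r--
[1,9] min(19,2)*8=16 best=255 → r--
[1,8] min(19,12)*7=84 best=255 → r--
[1,7] min(19,6)*6=36 best=255 → r--
[1,6] min(19,16)*5=80 best=255 → r--
[1,5] min(19,13)*4=52 best=255 → r--
[1,4] min(19,18)*3=54 best=255 → r--
[1,3] min(19,19)*2=38 best=255 → r--
[1,2] min(19,9)*1=9 best=255 → r--

max area = 255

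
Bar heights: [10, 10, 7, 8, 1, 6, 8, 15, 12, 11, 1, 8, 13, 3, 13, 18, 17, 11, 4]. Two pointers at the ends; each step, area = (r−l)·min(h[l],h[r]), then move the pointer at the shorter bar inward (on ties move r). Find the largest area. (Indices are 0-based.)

max area = 170

[0,18] min(10,4)*18=72 best=72 * → r--
[0,17] min(10,11)*17=170 best=170 * → l++
[1,17] min(10,11)*16=160 best=170 → l++
[2,17] min(7,11)*15=105 best=170 → l++
[3,17] min(8,11)*14=112 best=170 → l++
[4,17] min(1,11)*13=13 best=170 → l++
[5,17] min(6,11)*12=72 best=170 → l++
[6,17] min(8,11)*11=88 best=170 → l++
[7,17] min(15,11)*10=110 best=170 → r--
[7,16] min(15,17)*9=135 best=170 → l++
[8,16] min(12,17)*8=96 best=170 → l++
[9,16] min(11,17)*7=77 best=170 → l++
[10,16] min(1,17)*6=6 best=170 → l++
[11,16] min(8,17)*5=40 best=170 → l++
[12,16] min(13,17)*4=52 best=170 → l++
[13,16] min(3,17)*3=9 best=170 → l++
[14,16] min(13,17)*2=26 best=170 → l++
[15,16] min(18,17)*1=17 best=170 → r--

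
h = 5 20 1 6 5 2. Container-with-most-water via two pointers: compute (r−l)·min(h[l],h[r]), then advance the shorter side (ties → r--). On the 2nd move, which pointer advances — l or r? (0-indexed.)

r

[0,5] min(5,2)*5=10 best=10 * → r--
[0,4] min(5,5)*4=20 best=20 * → r--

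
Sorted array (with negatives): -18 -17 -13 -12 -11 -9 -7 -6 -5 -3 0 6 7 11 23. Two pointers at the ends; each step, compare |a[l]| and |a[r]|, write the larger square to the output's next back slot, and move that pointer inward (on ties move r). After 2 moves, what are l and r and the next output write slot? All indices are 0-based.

l=1, r=13, next write slot=12

l=0 r=14: |-18|<=|23| out[14]=529, r--
l=0 r=13: |-18|>|11| out[13]=324, l++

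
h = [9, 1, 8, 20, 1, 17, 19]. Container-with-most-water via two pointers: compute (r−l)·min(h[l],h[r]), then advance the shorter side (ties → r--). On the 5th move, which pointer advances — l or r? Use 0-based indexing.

r

[0,6] min(9,19)*6=54 best=54 * → l++
[1,6] min(1,19)*5=5 best=54 → l++
[2,6] min(8,19)*4=32 best=54 → l++
[3,6] min(20,19)*3=57 best=57 * → r--
[3,5] min(20,17)*2=34 best=57 → r--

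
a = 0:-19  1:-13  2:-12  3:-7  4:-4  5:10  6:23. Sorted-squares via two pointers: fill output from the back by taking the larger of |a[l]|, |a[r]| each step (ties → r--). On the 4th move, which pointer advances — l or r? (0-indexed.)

l

[0,6] |-19|<=|23| out[6]=529 → r--
[0,5] |-19|>|10| out[5]=361 → l++
[1,5] |-13|>|10| out[4]=169 → l++
[2,5] |-12|>|10| out[3]=144 → l++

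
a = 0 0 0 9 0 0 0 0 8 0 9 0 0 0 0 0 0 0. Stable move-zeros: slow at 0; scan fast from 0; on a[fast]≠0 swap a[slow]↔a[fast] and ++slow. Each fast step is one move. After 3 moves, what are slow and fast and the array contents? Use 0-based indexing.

slow=0, fast=3, a=[0, 0, 0, 9, 0, 0, 0, 0, 8, 0, 9, 0, 0, 0, 0, 0, 0, 0]

(s=0,f=0) a[fast]=0 → fast++
(s=0,f=1) a[fast]=0 → fast++
(s=0,f=2) a[fast]=0 → fast++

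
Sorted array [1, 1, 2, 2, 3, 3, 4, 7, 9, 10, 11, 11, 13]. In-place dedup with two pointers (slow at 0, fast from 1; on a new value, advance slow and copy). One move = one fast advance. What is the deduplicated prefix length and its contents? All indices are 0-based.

slow=0 fast=1: a[fast]=1=a[slow] dup, fast++
slow=0 fast=2: a[fast]=2≠a[slow]=1 write a[1]=2, slow++,fast++
slow=1 fast=3: a[fast]=2=a[slow] dup, fast++
slow=1 fast=4: a[fast]=3≠a[slow]=2 write a[2]=3, slow++,fast++
slow=2 fast=5: a[fast]=3=a[slow] dup, fast++
slow=2 fast=6: a[fast]=4≠a[slow]=3 write a[3]=4, slow++,fast++
slow=3 fast=7: a[fast]=7≠a[slow]=4 write a[4]=7, slow++,fast++
slow=4 fast=8: a[fast]=9≠a[slow]=7 write a[5]=9, slow++,fast++
slow=5 fast=9: a[fast]=10≠a[slow]=9 write a[6]=10, slow++,fast++
slow=6 fast=10: a[fast]=11≠a[slow]=10 write a[7]=11, slow++,fast++
slow=7 fast=11: a[fast]=11=a[slow] dup, fast++
slow=7 fast=12: a[fast]=13≠a[slow]=11 write a[8]=13, slow++,fast++

length 9; prefix = [1, 2, 3, 4, 7, 9, 10, 11, 13]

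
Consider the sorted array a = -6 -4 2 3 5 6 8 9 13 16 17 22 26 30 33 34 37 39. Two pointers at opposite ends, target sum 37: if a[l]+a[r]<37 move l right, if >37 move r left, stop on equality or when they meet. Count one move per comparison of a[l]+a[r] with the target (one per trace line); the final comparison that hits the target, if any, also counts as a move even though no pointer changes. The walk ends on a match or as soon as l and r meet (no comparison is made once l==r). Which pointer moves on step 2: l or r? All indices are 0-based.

[0,17] -6+39=33 <37 → l++
[1,17] -4+39=35 <37 → l++

l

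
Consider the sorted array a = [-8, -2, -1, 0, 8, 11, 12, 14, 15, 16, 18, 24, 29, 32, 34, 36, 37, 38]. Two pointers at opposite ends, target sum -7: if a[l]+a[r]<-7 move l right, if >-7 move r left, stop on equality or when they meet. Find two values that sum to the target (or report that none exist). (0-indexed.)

l=0 r=17: -8+38=30 >-7, r--
l=0 r=16: -8+37=29 >-7, r--
l=0 r=15: -8+36=28 >-7, r--
l=0 r=14: -8+34=26 >-7, r--
l=0 r=13: -8+32=24 >-7, r--
l=0 r=12: -8+29=21 >-7, r--
l=0 r=11: -8+24=16 >-7, r--
l=0 r=10: -8+18=10 >-7, r--
l=0 r=9: -8+16=8 >-7, r--
l=0 r=8: -8+15=7 >-7, r--
l=0 r=7: -8+14=6 >-7, r--
l=0 r=6: -8+12=4 >-7, r--
l=0 r=5: -8+11=3 >-7, r--
l=0 r=4: -8+8=0 >-7, r--
l=0 r=3: -8+0=-8 <-7, l++
l=1 r=3: -2+0=-2 >-7, r--
l=1 r=2: -2+-1=-3 >-7, r--

no pair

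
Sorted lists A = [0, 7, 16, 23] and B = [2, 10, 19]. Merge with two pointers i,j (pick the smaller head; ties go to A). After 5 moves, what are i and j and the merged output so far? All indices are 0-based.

i=0 j=0: A[i]=0<=B[j]=2 take 0, i++
i=1 j=0: A[i]=7>B[j]=2 take 2, j++
i=1 j=1: A[i]=7<=B[j]=10 take 7, i++
i=2 j=1: A[i]=16>B[j]=10 take 10, j++
i=2 j=2: A[i]=16<=B[j]=19 take 16, i++

i=3, j=2, merged so far=[0, 2, 7, 10, 16]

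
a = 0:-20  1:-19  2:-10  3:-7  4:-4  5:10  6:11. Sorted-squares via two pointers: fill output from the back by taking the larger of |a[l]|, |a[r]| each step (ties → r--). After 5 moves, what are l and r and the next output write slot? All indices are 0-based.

l=0 r=6: |-20|>|11| out[6]=400, l++
l=1 r=6: |-19|>|11| out[5]=361, l++
l=2 r=6: |-10|<=|11| out[4]=121, r--
l=2 r=5: |-10|<=|10| out[3]=100, r--
l=2 r=4: |-10|>|-4| out[2]=100, l++

l=3, r=4, next write slot=1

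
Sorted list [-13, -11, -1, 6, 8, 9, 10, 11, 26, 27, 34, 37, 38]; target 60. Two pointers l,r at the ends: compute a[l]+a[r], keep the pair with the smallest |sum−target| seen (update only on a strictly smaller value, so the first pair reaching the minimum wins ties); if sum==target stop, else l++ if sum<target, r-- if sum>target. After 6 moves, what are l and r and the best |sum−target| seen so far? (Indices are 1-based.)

l=1 r=13: -13+38=25 d=35 *, l++
l=2 r=13: -11+38=27 d=33 *, l++
l=3 r=13: -1+38=37 d=23 *, l++
l=4 r=13: 6+38=44 d=16 *, l++
l=5 r=13: 8+38=46 d=14 *, l++
l=6 r=13: 9+38=47 d=13 *, l++

l=7, r=13, best |Δ|=13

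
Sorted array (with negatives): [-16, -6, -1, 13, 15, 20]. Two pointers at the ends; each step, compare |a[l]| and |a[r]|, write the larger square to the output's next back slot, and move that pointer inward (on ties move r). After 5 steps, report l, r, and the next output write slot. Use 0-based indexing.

[0,5] |-16|<=|20| out[5]=400 → r--
[0,4] |-16|>|15| out[4]=256 → l++
[1,4] |-6|<=|15| out[3]=225 → r--
[1,3] |-6|<=|13| out[2]=169 → r--
[1,2] |-6|>|-1| out[1]=36 → l++

l=2, r=2, next write slot=0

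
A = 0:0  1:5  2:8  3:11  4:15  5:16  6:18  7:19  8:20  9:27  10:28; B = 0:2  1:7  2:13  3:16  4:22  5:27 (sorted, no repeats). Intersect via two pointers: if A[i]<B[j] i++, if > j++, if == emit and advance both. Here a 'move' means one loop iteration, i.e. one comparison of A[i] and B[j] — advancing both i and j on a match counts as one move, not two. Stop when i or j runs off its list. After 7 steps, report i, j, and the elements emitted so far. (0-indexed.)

i=4, j=3, emitted=[]

i=0 j=0: 0<2, i++
i=1 j=0: 5>2, j++
i=1 j=1: 5<7, i++
i=2 j=1: 8>7, j++
i=2 j=2: 8<13, i++
i=3 j=2: 11<13, i++
i=4 j=2: 15>13, j++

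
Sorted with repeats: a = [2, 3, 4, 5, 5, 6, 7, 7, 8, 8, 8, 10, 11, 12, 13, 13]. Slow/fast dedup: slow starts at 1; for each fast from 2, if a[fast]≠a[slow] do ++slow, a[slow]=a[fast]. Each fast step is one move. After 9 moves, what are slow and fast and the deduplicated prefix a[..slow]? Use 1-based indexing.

slow=7, fast=11, prefix=[2, 3, 4, 5, 6, 7, 8]

(s=1,f=2) a[fast]=3≠a[slow]=2 write a[2]=3 → slow++,fast++
(s=2,f=3) a[fast]=4≠a[slow]=3 write a[3]=4 → slow++,fast++
(s=3,f=4) a[fast]=5≠a[slow]=4 write a[4]=5 → slow++,fast++
(s=4,f=5) a[fast]=5=a[slow] dup → fast++
(s=4,f=6) a[fast]=6≠a[slow]=5 write a[5]=6 → slow++,fast++
(s=5,f=7) a[fast]=7≠a[slow]=6 write a[6]=7 → slow++,fast++
(s=6,f=8) a[fast]=7=a[slow] dup → fast++
(s=6,f=9) a[fast]=8≠a[slow]=7 write a[7]=8 → slow++,fast++
(s=7,f=10) a[fast]=8=a[slow] dup → fast++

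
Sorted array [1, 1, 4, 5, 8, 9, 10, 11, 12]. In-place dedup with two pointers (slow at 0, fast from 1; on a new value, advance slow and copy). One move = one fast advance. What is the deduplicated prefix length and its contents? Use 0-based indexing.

length 8; prefix = [1, 4, 5, 8, 9, 10, 11, 12]

slow=0 fast=1: a[fast]=1=a[slow] dup, fast++
slow=0 fast=2: a[fast]=4≠a[slow]=1 write a[1]=4, slow++,fast++
slow=1 fast=3: a[fast]=5≠a[slow]=4 write a[2]=5, slow++,fast++
slow=2 fast=4: a[fast]=8≠a[slow]=5 write a[3]=8, slow++,fast++
slow=3 fast=5: a[fast]=9≠a[slow]=8 write a[4]=9, slow++,fast++
slow=4 fast=6: a[fast]=10≠a[slow]=9 write a[5]=10, slow++,fast++
slow=5 fast=7: a[fast]=11≠a[slow]=10 write a[6]=11, slow++,fast++
slow=6 fast=8: a[fast]=12≠a[slow]=11 write a[7]=12, slow++,fast++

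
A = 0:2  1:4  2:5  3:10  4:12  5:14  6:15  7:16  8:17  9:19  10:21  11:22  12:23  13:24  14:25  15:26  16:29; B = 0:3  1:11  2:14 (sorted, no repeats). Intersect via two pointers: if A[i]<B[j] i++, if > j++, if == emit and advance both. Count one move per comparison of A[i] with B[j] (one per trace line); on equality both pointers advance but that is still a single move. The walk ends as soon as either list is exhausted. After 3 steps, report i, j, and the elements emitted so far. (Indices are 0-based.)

i=2, j=1, emitted=[]

i=0 j=0: 2<3, i++
i=1 j=0: 4>3, j++
i=1 j=1: 4<11, i++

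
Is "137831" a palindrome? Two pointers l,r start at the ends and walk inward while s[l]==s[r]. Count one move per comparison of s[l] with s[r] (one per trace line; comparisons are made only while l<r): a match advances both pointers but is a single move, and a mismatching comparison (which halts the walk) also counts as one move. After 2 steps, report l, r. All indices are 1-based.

l=1 r=6: '1'=='1', l++,r--
l=2 r=5: '3'=='3', l++,r--

l=3, r=4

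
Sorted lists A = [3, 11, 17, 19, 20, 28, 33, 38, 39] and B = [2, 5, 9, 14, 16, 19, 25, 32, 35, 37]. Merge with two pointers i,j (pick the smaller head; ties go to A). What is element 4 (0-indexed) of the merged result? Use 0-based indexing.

i=0 j=0: A[i]=3>B[j]=2 take 2, j++
i=0 j=1: A[i]=3<=B[j]=5 take 3, i++
i=1 j=1: A[i]=11>B[j]=5 take 5, j++
i=1 j=2: A[i]=11>B[j]=9 take 9, j++
i=1 j=3: A[i]=11<=B[j]=14 take 11, i++
i=2 j=3: A[i]=17>B[j]=14 take 14, j++
i=2 j=4: A[i]=17>B[j]=16 take 16, j++
i=2 j=5: A[i]=17<=B[j]=19 take 17, i++
i=3 j=5: A[i]=19<=B[j]=19 take 19, i++
i=4 j=5: A[i]=20>B[j]=19 take 19, j++
i=4 j=6: A[i]=20<=B[j]=25 take 20, i++
i=5 j=6: A[i]=28>B[j]=25 take 25, j++
i=5 j=7: A[i]=28<=B[j]=32 take 28, i++
i=6 j=7: A[i]=33>B[j]=32 take 32, j++
i=6 j=8: A[i]=33<=B[j]=35 take 33, i++
i=7 j=8: A[i]=38>B[j]=35 take 35, j++
i=7 j=9: A[i]=38>B[j]=37 take 37, j++
i=7 j=10: B done, take A[i]=38, i++
i=8 j=10: B done, take A[i]=39, i++

merged[4] = 11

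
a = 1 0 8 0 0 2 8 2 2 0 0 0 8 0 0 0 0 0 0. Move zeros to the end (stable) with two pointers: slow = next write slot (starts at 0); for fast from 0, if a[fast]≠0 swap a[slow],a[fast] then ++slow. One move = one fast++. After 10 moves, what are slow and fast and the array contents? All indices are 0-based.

slow=6, fast=10, a=[1, 8, 2, 8, 2, 2, 0, 0, 0, 0, 0, 0, 8, 0, 0, 0, 0, 0, 0]

slow=0 fast=0: a[fast]=1≠0 swap→a[0]=1, slow++,fast++
slow=1 fast=1: a[fast]=0, fast++
slow=1 fast=2: a[fast]=8≠0 swap→a[1]=8, slow++,fast++
slow=2 fast=3: a[fast]=0, fast++
slow=2 fast=4: a[fast]=0, fast++
slow=2 fast=5: a[fast]=2≠0 swap→a[2]=2, slow++,fast++
slow=3 fast=6: a[fast]=8≠0 swap→a[3]=8, slow++,fast++
slow=4 fast=7: a[fast]=2≠0 swap→a[4]=2, slow++,fast++
slow=5 fast=8: a[fast]=2≠0 swap→a[5]=2, slow++,fast++
slow=6 fast=9: a[fast]=0, fast++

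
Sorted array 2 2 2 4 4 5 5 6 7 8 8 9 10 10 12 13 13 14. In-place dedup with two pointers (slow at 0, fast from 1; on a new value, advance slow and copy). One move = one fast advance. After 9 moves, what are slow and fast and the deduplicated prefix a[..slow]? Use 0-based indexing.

slow=5, fast=10, prefix=[2, 4, 5, 6, 7, 8]

(s=0,f=1) a[fast]=2=a[slow] dup → fast++
(s=0,f=2) a[fast]=2=a[slow] dup → fast++
(s=0,f=3) a[fast]=4≠a[slow]=2 write a[1]=4 → slow++,fast++
(s=1,f=4) a[fast]=4=a[slow] dup → fast++
(s=1,f=5) a[fast]=5≠a[slow]=4 write a[2]=5 → slow++,fast++
(s=2,f=6) a[fast]=5=a[slow] dup → fast++
(s=2,f=7) a[fast]=6≠a[slow]=5 write a[3]=6 → slow++,fast++
(s=3,f=8) a[fast]=7≠a[slow]=6 write a[4]=7 → slow++,fast++
(s=4,f=9) a[fast]=8≠a[slow]=7 write a[5]=8 → slow++,fast++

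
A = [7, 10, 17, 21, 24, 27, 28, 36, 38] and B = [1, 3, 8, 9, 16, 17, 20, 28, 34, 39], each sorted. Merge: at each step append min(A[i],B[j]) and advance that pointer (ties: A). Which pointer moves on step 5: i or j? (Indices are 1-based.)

j

i=1 j=1: A[i]=7>B[j]=1 take 1, j++
i=1 j=2: A[i]=7>B[j]=3 take 3, j++
i=1 j=3: A[i]=7<=B[j]=8 take 7, i++
i=2 j=3: A[i]=10>B[j]=8 take 8, j++
i=2 j=4: A[i]=10>B[j]=9 take 9, j++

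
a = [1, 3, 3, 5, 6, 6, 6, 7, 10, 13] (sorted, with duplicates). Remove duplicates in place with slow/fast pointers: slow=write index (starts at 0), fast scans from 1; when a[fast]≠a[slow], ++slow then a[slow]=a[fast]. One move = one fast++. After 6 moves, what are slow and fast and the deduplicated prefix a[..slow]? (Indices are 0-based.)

slow=0 fast=1: a[fast]=3≠a[slow]=1 write a[1]=3, slow++,fast++
slow=1 fast=2: a[fast]=3=a[slow] dup, fast++
slow=1 fast=3: a[fast]=5≠a[slow]=3 write a[2]=5, slow++,fast++
slow=2 fast=4: a[fast]=6≠a[slow]=5 write a[3]=6, slow++,fast++
slow=3 fast=5: a[fast]=6=a[slow] dup, fast++
slow=3 fast=6: a[fast]=6=a[slow] dup, fast++

slow=3, fast=7, prefix=[1, 3, 5, 6]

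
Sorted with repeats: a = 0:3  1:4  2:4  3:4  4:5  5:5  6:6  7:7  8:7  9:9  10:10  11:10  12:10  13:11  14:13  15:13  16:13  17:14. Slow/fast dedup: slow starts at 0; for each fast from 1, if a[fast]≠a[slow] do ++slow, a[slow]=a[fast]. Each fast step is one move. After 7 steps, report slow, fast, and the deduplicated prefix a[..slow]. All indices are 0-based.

(s=0,f=1) a[fast]=4≠a[slow]=3 write a[1]=4 → slow++,fast++
(s=1,f=2) a[fast]=4=a[slow] dup → fast++
(s=1,f=3) a[fast]=4=a[slow] dup → fast++
(s=1,f=4) a[fast]=5≠a[slow]=4 write a[2]=5 → slow++,fast++
(s=2,f=5) a[fast]=5=a[slow] dup → fast++
(s=2,f=6) a[fast]=6≠a[slow]=5 write a[3]=6 → slow++,fast++
(s=3,f=7) a[fast]=7≠a[slow]=6 write a[4]=7 → slow++,fast++

slow=4, fast=8, prefix=[3, 4, 5, 6, 7]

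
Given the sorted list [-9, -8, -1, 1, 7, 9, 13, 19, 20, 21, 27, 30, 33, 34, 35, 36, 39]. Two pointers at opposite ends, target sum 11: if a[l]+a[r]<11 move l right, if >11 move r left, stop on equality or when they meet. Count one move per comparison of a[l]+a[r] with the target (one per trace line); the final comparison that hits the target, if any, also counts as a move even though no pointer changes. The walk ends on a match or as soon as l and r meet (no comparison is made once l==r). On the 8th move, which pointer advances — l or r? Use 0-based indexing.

[0,16] -9+39=30 >11 → r--
[0,15] -9+36=27 >11 → r--
[0,14] -9+35=26 >11 → r--
[0,13] -9+34=25 >11 → r--
[0,12] -9+33=24 >11 → r--
[0,11] -9+30=21 >11 → r--
[0,10] -9+27=18 >11 → r--
[0,9] -9+21=12 >11 → r--

r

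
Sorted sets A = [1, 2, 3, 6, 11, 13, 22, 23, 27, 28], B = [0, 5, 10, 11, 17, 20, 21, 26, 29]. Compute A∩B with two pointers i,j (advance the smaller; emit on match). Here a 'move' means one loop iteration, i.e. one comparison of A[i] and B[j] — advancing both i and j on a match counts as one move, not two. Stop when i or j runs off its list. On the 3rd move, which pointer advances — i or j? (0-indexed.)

[i=0,j=0] 1>0 → j++
[i=0,j=1] 1<5 → i++
[i=1,j=1] 2<5 → i++

i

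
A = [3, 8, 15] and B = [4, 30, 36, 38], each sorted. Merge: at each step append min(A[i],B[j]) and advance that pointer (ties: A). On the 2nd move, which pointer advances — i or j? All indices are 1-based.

j

i=1 j=1: A[i]=3<=B[j]=4 take 3, i++
i=2 j=1: A[i]=8>B[j]=4 take 4, j++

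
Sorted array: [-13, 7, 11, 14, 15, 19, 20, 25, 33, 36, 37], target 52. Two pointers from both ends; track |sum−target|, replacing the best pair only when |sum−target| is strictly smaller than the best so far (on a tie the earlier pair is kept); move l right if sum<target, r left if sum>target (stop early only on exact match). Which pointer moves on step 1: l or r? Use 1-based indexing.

l

l=1 r=11: -13+37=24 d=28 *, l++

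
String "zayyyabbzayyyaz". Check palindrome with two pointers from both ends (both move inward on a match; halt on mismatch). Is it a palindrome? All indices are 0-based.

[0,14] 'z'=='z' → l++,r--
[1,13] 'a'=='a' → l++,r--
[2,12] 'y'=='y' → l++,r--
[3,11] 'y'=='y' → l++,r--
[4,10] 'y'=='y' → l++,r--
[5,9] 'a'=='a' → l++,r--
[6,8] 'b'!='z' → stop

not a palindrome (mismatch at 6,8)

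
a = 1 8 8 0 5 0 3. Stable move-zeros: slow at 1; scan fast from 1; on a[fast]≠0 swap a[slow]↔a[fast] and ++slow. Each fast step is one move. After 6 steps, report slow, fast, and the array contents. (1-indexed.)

slow=1 fast=1: a[fast]=1≠0 swap→a[1]=1, slow++,fast++
slow=2 fast=2: a[fast]=8≠0 swap→a[2]=8, slow++,fast++
slow=3 fast=3: a[fast]=8≠0 swap→a[3]=8, slow++,fast++
slow=4 fast=4: a[fast]=0, fast++
slow=4 fast=5: a[fast]=5≠0 swap→a[4]=5, slow++,fast++
slow=5 fast=6: a[fast]=0, fast++

slow=5, fast=7, a=[1, 8, 8, 5, 0, 0, 3]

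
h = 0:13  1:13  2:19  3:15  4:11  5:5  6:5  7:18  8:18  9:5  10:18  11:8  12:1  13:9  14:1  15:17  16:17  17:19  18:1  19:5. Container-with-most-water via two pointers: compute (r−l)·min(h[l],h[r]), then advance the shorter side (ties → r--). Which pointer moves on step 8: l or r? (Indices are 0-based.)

r

l=0 r=19: min(13,5)*19=95 best=95 *, r--
l=0 r=18: min(13,1)*18=18 best=95, r--
l=0 r=17: min(13,19)*17=221 best=221 *, l++
l=1 r=17: min(13,19)*16=208 best=221, l++
l=2 r=17: min(19,19)*15=285 best=285 *, r--
l=2 r=16: min(19,17)*14=238 best=285, r--
l=2 r=15: min(19,17)*13=221 best=285, r--
l=2 r=14: min(19,1)*12=12 best=285, r--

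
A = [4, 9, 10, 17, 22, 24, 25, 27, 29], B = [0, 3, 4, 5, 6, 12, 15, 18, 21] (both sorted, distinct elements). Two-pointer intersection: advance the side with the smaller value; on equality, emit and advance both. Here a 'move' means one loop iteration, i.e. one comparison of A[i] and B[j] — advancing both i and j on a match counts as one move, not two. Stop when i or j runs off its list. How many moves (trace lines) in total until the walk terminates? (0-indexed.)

12 moves

i=0 j=0: 4>0, j++
i=0 j=1: 4>3, j++
i=0 j=2: 4==4 emit, i++,j++
i=1 j=3: 9>5, j++
i=1 j=4: 9>6, j++
i=1 j=5: 9<12, i++
i=2 j=5: 10<12, i++
i=3 j=5: 17>12, j++
i=3 j=6: 17>15, j++
i=3 j=7: 17<18, i++
i=4 j=7: 22>18, j++
i=4 j=8: 22>21, j++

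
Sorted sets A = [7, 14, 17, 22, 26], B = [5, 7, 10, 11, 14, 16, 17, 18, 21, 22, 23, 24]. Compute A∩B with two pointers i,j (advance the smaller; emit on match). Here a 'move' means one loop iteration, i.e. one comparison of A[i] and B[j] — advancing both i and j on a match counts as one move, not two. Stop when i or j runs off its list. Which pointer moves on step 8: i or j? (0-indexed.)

[i=0,j=0] 7>5 → j++
[i=0,j=1] 7==7 emit → i++,j++
[i=1,j=2] 14>10 → j++
[i=1,j=3] 14>11 → j++
[i=1,j=4] 14==14 emit → i++,j++
[i=2,j=5] 17>16 → j++
[i=2,j=6] 17==17 emit → i++,j++
[i=3,j=7] 22>18 → j++

j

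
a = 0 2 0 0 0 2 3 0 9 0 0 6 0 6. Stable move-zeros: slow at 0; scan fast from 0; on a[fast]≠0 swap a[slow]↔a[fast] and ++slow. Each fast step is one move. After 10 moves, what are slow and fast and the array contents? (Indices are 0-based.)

slow=4, fast=10, a=[2, 2, 3, 9, 0, 0, 0, 0, 0, 0, 0, 6, 0, 6]

(s=0,f=0) a[fast]=0 → fast++
(s=0,f=1) a[fast]=2≠0 swap→a[0]=2 → slow++,fast++
(s=1,f=2) a[fast]=0 → fast++
(s=1,f=3) a[fast]=0 → fast++
(s=1,f=4) a[fast]=0 → fast++
(s=1,f=5) a[fast]=2≠0 swap→a[1]=2 → slow++,fast++
(s=2,f=6) a[fast]=3≠0 swap→a[2]=3 → slow++,fast++
(s=3,f=7) a[fast]=0 → fast++
(s=3,f=8) a[fast]=9≠0 swap→a[3]=9 → slow++,fast++
(s=4,f=9) a[fast]=0 → fast++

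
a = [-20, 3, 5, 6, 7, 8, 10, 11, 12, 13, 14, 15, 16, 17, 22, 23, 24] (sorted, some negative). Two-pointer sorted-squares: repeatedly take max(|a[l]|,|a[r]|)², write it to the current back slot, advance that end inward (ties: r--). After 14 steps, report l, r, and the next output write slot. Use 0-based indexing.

l=0 r=16: |-20|<=|24| out[16]=576, r--
l=0 r=15: |-20|<=|23| out[15]=529, r--
l=0 r=14: |-20|<=|22| out[14]=484, r--
l=0 r=13: |-20|>|17| out[13]=400, l++
l=1 r=13: |3|<=|17| out[12]=289, r--
l=1 r=12: |3|<=|16| out[11]=256, r--
l=1 r=11: |3|<=|15| out[10]=225, r--
l=1 r=10: |3|<=|14| out[9]=196, r--
l=1 r=9: |3|<=|13| out[8]=169, r--
l=1 r=8: |3|<=|12| out[7]=144, r--
l=1 r=7: |3|<=|11| out[6]=121, r--
l=1 r=6: |3|<=|10| out[5]=100, r--
l=1 r=5: |3|<=|8| out[4]=64, r--
l=1 r=4: |3|<=|7| out[3]=49, r--

l=1, r=3, next write slot=2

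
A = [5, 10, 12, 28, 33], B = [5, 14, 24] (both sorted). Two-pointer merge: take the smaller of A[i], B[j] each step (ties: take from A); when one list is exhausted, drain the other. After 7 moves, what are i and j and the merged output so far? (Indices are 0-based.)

i=0 j=0: A[i]=5<=B[j]=5 take 5, i++
i=1 j=0: A[i]=10>B[j]=5 take 5, j++
i=1 j=1: A[i]=10<=B[j]=14 take 10, i++
i=2 j=1: A[i]=12<=B[j]=14 take 12, i++
i=3 j=1: A[i]=28>B[j]=14 take 14, j++
i=3 j=2: A[i]=28>B[j]=24 take 24, j++
i=3 j=3: B done, take A[i]=28, i++

i=4, j=3, merged so far=[5, 5, 10, 12, 14, 24, 28]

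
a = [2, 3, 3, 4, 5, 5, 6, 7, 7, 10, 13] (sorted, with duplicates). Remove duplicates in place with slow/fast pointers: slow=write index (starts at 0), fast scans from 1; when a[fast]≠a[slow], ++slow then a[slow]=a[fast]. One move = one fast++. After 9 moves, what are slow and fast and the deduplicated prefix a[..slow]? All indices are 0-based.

slow=6, fast=10, prefix=[2, 3, 4, 5, 6, 7, 10]

slow=0 fast=1: a[fast]=3≠a[slow]=2 write a[1]=3, slow++,fast++
slow=1 fast=2: a[fast]=3=a[slow] dup, fast++
slow=1 fast=3: a[fast]=4≠a[slow]=3 write a[2]=4, slow++,fast++
slow=2 fast=4: a[fast]=5≠a[slow]=4 write a[3]=5, slow++,fast++
slow=3 fast=5: a[fast]=5=a[slow] dup, fast++
slow=3 fast=6: a[fast]=6≠a[slow]=5 write a[4]=6, slow++,fast++
slow=4 fast=7: a[fast]=7≠a[slow]=6 write a[5]=7, slow++,fast++
slow=5 fast=8: a[fast]=7=a[slow] dup, fast++
slow=5 fast=9: a[fast]=10≠a[slow]=7 write a[6]=10, slow++,fast++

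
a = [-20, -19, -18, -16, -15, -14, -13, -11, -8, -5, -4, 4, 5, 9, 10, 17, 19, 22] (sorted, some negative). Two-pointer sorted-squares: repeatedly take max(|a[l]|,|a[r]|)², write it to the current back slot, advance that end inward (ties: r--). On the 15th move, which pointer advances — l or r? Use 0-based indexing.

r

[0,17] |-20|<=|22| out[17]=484 → r--
[0,16] |-20|>|19| out[16]=400 → l++
[1,16] |-19|<=|19| out[15]=361 → r--
[1,15] |-19|>|17| out[14]=361 → l++
[2,15] |-18|>|17| out[13]=324 → l++
[3,15] |-16|<=|17| out[12]=289 → r--
[3,14] |-16|>|10| out[11]=256 → l++
[4,14] |-15|>|10| out[10]=225 → l++
[5,14] |-14|>|10| out[9]=196 → l++
[6,14] |-13|>|10| out[8]=169 → l++
[7,14] |-11|>|10| out[7]=121 → l++
[8,14] |-8|<=|10| out[6]=100 → r--
[8,13] |-8|<=|9| out[5]=81 → r--
[8,12] |-8|>|5| out[4]=64 → l++
[9,12] |-5|<=|5| out[3]=25 → r--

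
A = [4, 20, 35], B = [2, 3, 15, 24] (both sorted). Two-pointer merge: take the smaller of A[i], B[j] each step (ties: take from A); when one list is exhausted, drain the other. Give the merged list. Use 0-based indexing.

[2, 3, 4, 15, 20, 24, 35]

i=0 j=0: A[i]=4>B[j]=2 take 2, j++
i=0 j=1: A[i]=4>B[j]=3 take 3, j++
i=0 j=2: A[i]=4<=B[j]=15 take 4, i++
i=1 j=2: A[i]=20>B[j]=15 take 15, j++
i=1 j=3: A[i]=20<=B[j]=24 take 20, i++
i=2 j=3: A[i]=35>B[j]=24 take 24, j++
i=2 j=4: B done, take A[i]=35, i++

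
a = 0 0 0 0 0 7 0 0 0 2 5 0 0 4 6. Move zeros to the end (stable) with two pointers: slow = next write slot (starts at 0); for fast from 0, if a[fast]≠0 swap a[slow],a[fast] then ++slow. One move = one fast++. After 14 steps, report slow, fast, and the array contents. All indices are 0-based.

(s=0,f=0) a[fast]=0 → fast++
(s=0,f=1) a[fast]=0 → fast++
(s=0,f=2) a[fast]=0 → fast++
(s=0,f=3) a[fast]=0 → fast++
(s=0,f=4) a[fast]=0 → fast++
(s=0,f=5) a[fast]=7≠0 swap→a[0]=7 → slow++,fast++
(s=1,f=6) a[fast]=0 → fast++
(s=1,f=7) a[fast]=0 → fast++
(s=1,f=8) a[fast]=0 → fast++
(s=1,f=9) a[fast]=2≠0 swap→a[1]=2 → slow++,fast++
(s=2,f=10) a[fast]=5≠0 swap→a[2]=5 → slow++,fast++
(s=3,f=11) a[fast]=0 → fast++
(s=3,f=12) a[fast]=0 → fast++
(s=3,f=13) a[fast]=4≠0 swap→a[3]=4 → slow++,fast++

slow=4, fast=14, a=[7, 2, 5, 4, 0, 0, 0, 0, 0, 0, 0, 0, 0, 0, 6]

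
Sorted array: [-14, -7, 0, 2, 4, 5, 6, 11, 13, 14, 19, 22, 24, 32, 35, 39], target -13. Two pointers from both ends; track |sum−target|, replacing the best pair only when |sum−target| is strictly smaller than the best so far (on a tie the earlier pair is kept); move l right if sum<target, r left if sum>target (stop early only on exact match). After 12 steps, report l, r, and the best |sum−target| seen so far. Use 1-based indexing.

l=1 r=16: -14+39=25 d=38 *, r--
l=1 r=15: -14+35=21 d=34 *, r--
l=1 r=14: -14+32=18 d=31 *, r--
l=1 r=13: -14+24=10 d=23 *, r--
l=1 r=12: -14+22=8 d=21 *, r--
l=1 r=11: -14+19=5 d=18 *, r--
l=1 r=10: -14+14=0 d=13 *, r--
l=1 r=9: -14+13=-1 d=12 *, r--
l=1 r=8: -14+11=-3 d=10 *, r--
l=1 r=7: -14+6=-8 d=5 *, r--
l=1 r=6: -14+5=-9 d=4 *, r--
l=1 r=5: -14+4=-10 d=3 *, r--

l=1, r=4, best |Δ|=3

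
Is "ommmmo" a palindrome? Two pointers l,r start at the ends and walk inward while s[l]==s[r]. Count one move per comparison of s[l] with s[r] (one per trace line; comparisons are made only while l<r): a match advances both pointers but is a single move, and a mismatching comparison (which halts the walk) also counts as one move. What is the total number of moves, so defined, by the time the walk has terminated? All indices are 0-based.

l=0 r=5: 'o'=='o', l++,r--
l=1 r=4: 'm'=='m', l++,r--
l=2 r=3: 'm'=='m', l++,r--

3 moves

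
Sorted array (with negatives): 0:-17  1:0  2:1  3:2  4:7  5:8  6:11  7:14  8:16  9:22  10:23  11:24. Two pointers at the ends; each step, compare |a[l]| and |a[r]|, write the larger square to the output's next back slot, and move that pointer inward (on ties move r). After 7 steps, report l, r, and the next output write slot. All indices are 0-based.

[0,11] |-17|<=|24| out[11]=576 → r--
[0,10] |-17|<=|23| out[10]=529 → r--
[0,9] |-17|<=|22| out[9]=484 → r--
[0,8] |-17|>|16| out[8]=289 → l++
[1,8] |0|<=|16| out[7]=256 → r--
[1,7] |0|<=|14| out[6]=196 → r--
[1,6] |0|<=|11| out[5]=121 → r--

l=1, r=5, next write slot=4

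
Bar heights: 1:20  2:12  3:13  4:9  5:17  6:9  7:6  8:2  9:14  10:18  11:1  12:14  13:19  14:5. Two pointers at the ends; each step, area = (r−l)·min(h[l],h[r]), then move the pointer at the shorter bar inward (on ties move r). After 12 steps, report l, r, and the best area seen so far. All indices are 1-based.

l=1, r=2, best area=228

[1,14] min(20,5)*13=65 best=65 * → r--
[1,13] min(20,19)*12=228 best=228 * → r--
[1,12] min(20,14)*11=154 best=228 → r--
[1,11] min(20,1)*10=10 best=228 → r--
[1,10] min(20,18)*9=162 best=228 → r--
[1,9] min(20,14)*8=112 best=228 → r--
[1,8] min(20,2)*7=14 best=228 → r--
[1,7] min(20,6)*6=36 best=228 → r--
[1,6] min(20,9)*5=45 best=228 → r--
[1,5] min(20,17)*4=68 best=228 → r--
[1,4] min(20,9)*3=27 best=228 → r--
[1,3] min(20,13)*2=26 best=228 → r--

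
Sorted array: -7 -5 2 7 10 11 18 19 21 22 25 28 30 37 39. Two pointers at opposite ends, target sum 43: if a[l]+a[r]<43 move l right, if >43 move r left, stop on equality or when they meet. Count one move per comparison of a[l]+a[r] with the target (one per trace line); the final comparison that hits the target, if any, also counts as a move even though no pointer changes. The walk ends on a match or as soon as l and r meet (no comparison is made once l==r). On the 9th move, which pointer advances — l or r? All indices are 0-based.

r

[0,14] -7+39=32 <43 → l++
[1,14] -5+39=34 <43 → l++
[2,14] 2+39=41 <43 → l++
[3,14] 7+39=46 >43 → r--
[3,13] 7+37=44 >43 → r--
[3,12] 7+30=37 <43 → l++
[4,12] 10+30=40 <43 → l++
[5,12] 11+30=41 <43 → l++
[6,12] 18+30=48 >43 → r--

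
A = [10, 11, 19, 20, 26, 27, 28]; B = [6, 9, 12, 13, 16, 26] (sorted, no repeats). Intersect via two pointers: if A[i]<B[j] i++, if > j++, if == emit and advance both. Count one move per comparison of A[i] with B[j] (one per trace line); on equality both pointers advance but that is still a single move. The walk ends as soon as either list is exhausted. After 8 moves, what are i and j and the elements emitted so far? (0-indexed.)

[i=0,j=0] 10>6 → j++
[i=0,j=1] 10>9 → j++
[i=0,j=2] 10<12 → i++
[i=1,j=2] 11<12 → i++
[i=2,j=2] 19>12 → j++
[i=2,j=3] 19>13 → j++
[i=2,j=4] 19>16 → j++
[i=2,j=5] 19<26 → i++

i=3, j=5, emitted=[]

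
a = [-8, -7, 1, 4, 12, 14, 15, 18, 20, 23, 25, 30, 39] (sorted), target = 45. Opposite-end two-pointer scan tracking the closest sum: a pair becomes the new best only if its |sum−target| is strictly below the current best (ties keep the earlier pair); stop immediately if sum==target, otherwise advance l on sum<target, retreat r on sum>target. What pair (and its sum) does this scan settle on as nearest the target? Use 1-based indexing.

l=1 r=13: -8+39=31 d=14 *, l++
l=2 r=13: -7+39=32 d=13 *, l++
l=3 r=13: 1+39=40 d=5 *, l++
l=4 r=13: 4+39=43 d=2 *, l++
l=5 r=13: 12+39=51 d=6, r--
l=5 r=12: 12+30=42 d=3, l++
l=6 r=12: 14+30=44 d=1 *, l++
l=7 r=12: 15+30=45 d=0 *, stop

pair (15, 30) with sum 45 (|Δ|=0)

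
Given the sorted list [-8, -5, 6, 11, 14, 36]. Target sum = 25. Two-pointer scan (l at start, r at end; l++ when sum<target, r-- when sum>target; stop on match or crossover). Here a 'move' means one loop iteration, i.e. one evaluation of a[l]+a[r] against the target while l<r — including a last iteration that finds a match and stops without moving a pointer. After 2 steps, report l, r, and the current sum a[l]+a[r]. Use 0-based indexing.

l=1, r=4, sum=9

l=0 r=5: -8+36=28 >25, r--
l=0 r=4: -8+14=6 <25, l++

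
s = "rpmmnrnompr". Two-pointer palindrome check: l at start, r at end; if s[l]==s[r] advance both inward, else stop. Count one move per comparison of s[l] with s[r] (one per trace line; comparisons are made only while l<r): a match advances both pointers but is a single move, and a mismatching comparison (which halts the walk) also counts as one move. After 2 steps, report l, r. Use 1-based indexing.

l=3, r=9

[1,11] 'r'=='r' → l++,r--
[2,10] 'p'=='p' → l++,r--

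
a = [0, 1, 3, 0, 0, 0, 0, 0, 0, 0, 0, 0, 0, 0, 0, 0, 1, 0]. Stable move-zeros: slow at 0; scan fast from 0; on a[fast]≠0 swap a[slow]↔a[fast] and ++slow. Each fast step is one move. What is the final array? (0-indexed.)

slow=0 fast=0: a[fast]=0, fast++
slow=0 fast=1: a[fast]=1≠0 swap→a[0]=1, slow++,fast++
slow=1 fast=2: a[fast]=3≠0 swap→a[1]=3, slow++,fast++
slow=2 fast=3: a[fast]=0, fast++
slow=2 fast=4: a[fast]=0, fast++
slow=2 fast=5: a[fast]=0, fast++
slow=2 fast=6: a[fast]=0, fast++
slow=2 fast=7: a[fast]=0, fast++
slow=2 fast=8: a[fast]=0, fast++
slow=2 fast=9: a[fast]=0, fast++
slow=2 fast=10: a[fast]=0, fast++
slow=2 fast=11: a[fast]=0, fast++
slow=2 fast=12: a[fast]=0, fast++
slow=2 fast=13: a[fast]=0, fast++
slow=2 fast=14: a[fast]=0, fast++
slow=2 fast=15: a[fast]=0, fast++
slow=2 fast=16: a[fast]=1≠0 swap→a[2]=1, slow++,fast++
slow=3 fast=17: a[fast]=0, fast++

[1, 3, 1, 0, 0, 0, 0, 0, 0, 0, 0, 0, 0, 0, 0, 0, 0, 0]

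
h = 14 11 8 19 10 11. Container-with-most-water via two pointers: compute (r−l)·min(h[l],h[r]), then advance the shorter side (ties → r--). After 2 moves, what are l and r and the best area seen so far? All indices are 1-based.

[1,6] min(14,11)*5=55 best=55 * → r--
[1,5] min(14,10)*4=40 best=55 → r--

l=1, r=4, best area=55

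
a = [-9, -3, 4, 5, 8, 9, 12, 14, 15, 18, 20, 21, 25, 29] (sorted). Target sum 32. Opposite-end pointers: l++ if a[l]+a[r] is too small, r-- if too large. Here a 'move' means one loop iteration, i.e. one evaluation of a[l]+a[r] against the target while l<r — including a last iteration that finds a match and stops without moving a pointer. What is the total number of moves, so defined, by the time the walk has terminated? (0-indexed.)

10 moves

l=0 r=13: -9+29=20 <32, l++
l=1 r=13: -3+29=26 <32, l++
l=2 r=13: 4+29=33 >32, r--
l=2 r=12: 4+25=29 <32, l++
l=3 r=12: 5+25=30 <32, l++
l=4 r=12: 8+25=33 >32, r--
l=4 r=11: 8+21=29 <32, l++
l=5 r=11: 9+21=30 <32, l++
l=6 r=11: 12+21=33 >32, r--
l=6 r=10: 12+20=32, found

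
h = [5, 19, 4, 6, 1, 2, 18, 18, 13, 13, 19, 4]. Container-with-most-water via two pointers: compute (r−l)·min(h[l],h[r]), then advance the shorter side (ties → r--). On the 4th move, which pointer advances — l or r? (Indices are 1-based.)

[1,12] min(5,4)*11=44 best=44 * → r--
[1,11] min(5,19)*10=50 best=50 * → l++
[2,11] min(19,19)*9=171 best=171 * → r--
[2,10] min(19,13)*8=104 best=171 → r--

r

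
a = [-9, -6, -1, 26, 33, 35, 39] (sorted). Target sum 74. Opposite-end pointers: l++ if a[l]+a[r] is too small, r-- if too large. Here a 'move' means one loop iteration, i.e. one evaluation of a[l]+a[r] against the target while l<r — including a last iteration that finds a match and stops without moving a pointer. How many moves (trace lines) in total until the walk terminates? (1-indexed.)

l=1 r=7: -9+39=30 <74, l++
l=2 r=7: -6+39=33 <74, l++
l=3 r=7: -1+39=38 <74, l++
l=4 r=7: 26+39=65 <74, l++
l=5 r=7: 33+39=72 <74, l++
l=6 r=7: 35+39=74, found

6 moves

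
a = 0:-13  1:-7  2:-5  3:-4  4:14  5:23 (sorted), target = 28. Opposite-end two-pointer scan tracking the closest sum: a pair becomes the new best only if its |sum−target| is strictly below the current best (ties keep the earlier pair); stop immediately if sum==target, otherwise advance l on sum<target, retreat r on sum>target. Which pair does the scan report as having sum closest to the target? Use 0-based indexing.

pair (-4, 23) with sum 19 (|Δ|=9)

l=0 r=5: -13+23=10 d=18 *, l++
l=1 r=5: -7+23=16 d=12 *, l++
l=2 r=5: -5+23=18 d=10 *, l++
l=3 r=5: -4+23=19 d=9 *, l++
l=4 r=5: 14+23=37 d=9, r--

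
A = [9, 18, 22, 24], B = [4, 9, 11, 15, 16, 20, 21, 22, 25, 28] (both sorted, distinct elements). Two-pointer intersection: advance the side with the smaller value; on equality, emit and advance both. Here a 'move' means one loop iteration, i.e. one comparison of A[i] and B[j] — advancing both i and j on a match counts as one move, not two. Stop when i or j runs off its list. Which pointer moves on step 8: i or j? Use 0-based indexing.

j

i=0 j=0: 9>4, j++
i=0 j=1: 9==9 emit, i++,j++
i=1 j=2: 18>11, j++
i=1 j=3: 18>15, j++
i=1 j=4: 18>16, j++
i=1 j=5: 18<20, i++
i=2 j=5: 22>20, j++
i=2 j=6: 22>21, j++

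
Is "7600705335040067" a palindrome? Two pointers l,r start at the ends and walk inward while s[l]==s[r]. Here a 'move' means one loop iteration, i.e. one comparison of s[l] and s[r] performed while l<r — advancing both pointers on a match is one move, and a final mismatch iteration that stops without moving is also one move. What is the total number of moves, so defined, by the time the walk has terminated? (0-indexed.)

5 moves

l=0 r=15: '7'=='7', l++,r--
l=1 r=14: '6'=='6', l++,r--
l=2 r=13: '0'=='0', l++,r--
l=3 r=12: '0'=='0', l++,r--
l=4 r=11: '7'!='4', stop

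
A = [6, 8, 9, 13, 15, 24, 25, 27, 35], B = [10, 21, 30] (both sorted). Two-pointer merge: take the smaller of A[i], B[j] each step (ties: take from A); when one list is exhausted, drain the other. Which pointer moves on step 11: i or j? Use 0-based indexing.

j

[i=0,j=0] A[i]=6<=B[j]=10 take 6 → i++
[i=1,j=0] A[i]=8<=B[j]=10 take 8 → i++
[i=2,j=0] A[i]=9<=B[j]=10 take 9 → i++
[i=3,j=0] A[i]=13>B[j]=10 take 10 → j++
[i=3,j=1] A[i]=13<=B[j]=21 take 13 → i++
[i=4,j=1] A[i]=15<=B[j]=21 take 15 → i++
[i=5,j=1] A[i]=24>B[j]=21 take 21 → j++
[i=5,j=2] A[i]=24<=B[j]=30 take 24 → i++
[i=6,j=2] A[i]=25<=B[j]=30 take 25 → i++
[i=7,j=2] A[i]=27<=B[j]=30 take 27 → i++
[i=8,j=2] A[i]=35>B[j]=30 take 30 → j++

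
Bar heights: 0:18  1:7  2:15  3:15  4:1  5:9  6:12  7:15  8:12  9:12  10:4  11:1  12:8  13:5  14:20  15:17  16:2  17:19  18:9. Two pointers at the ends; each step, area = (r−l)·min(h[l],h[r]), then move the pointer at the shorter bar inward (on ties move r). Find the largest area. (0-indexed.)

l=0 r=18: min(18,9)*18=162 best=162 *, r--
l=0 r=17: min(18,19)*17=306 best=306 *, l++
l=1 r=17: min(7,19)*16=112 best=306, l++
l=2 r=17: min(15,19)*15=225 best=306, l++
l=3 r=17: min(15,19)*14=210 best=306, l++
l=4 r=17: min(1,19)*13=13 best=306, l++
l=5 r=17: min(9,19)*12=108 best=306, l++
l=6 r=17: min(12,19)*11=132 best=306, l++
l=7 r=17: min(15,19)*10=150 best=306, l++
l=8 r=17: min(12,19)*9=108 best=306, l++
l=9 r=17: min(12,19)*8=96 best=306, l++
l=10 r=17: min(4,19)*7=28 best=306, l++
l=11 r=17: min(1,19)*6=6 best=306, l++
l=12 r=17: min(8,19)*5=40 best=306, l++
l=13 r=17: min(5,19)*4=20 best=306, l++
l=14 r=17: min(20,19)*3=57 best=306, r--
l=14 r=16: min(20,2)*2=4 best=306, r--
l=14 r=15: min(20,17)*1=17 best=306, r--

max area = 306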